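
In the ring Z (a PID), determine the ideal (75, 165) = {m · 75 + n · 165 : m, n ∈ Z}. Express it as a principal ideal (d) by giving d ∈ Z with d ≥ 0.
(75, 165) = (15); d = 15

In the PID Z, (a, b) is generated by gcd(a, b). Compute gcd(165, 75) with the extended Euclidean algorithm, tracking rows (r, s, t) with s·165 + t·75 = r:
  row A: (165, 1, 0)   [1·165 + 0·75 = 165]
  row B: (75, 0, 1)   [0·165 + 1·75 = 75]
  165 = 2·75 + 15   → row C = row A − 2·row B = (15, 1, −2)   [check: 1·165 − 2·75 = 15]
  75 = 5·15 + 0   → remainder 0, stop. gcd = 15 (last nonzero row C).
So gcd(75, 165) = 15, with Bézout identity 1·165 − 2·75 = 15. Containment (⊇): the Bézout identity exhibits 15 as an element of (75, 165), giving (15) ⊆ (75, 165). Containment (⊆): since 15 | 75 and 15 | 165 (75 = 15·5, 165 = 15·11), every Z-linear combination of 75 and 165 is divisible by 15, so (75, 165) ⊆ (15). Therefore (75, 165) = (15), d = 15.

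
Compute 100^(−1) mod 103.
100^(−1) ≡ 34 (mod 103)

Apply the extended Euclidean algorithm to (103, 100), tracking rows (r, s, t) with s·103 + t·100 = r. Each division r_prev = q·r_cur + r_new produces the new row as (previous row) − q·(current row):
  row A: (103, 1, 0)   [1·103 + 0·100 = 103]
  row B: (100, 0, 1)   [0·103 + 1·100 = 100]
  103 = 1·100 + 3   → row C = row A − 1·row B = (3, 1, −1)   [check: 1·103 − 1·100 = 3]
  100 = 33·3 + 1   → row D = row B − 33·row C = (1, −33, 34)   [check: −33·103 + 34·100 = 1]
  3 = 3·1 + 0   → remainder 0, stop. gcd = 1 (last nonzero row D).
The gcd is 1, so 100 is invertible mod 103. The last nonzero row gives −33·103 + 34·100 = 1, so t = 34. So 100^(−1) ≡ 34 (mod 103). Verify: 100 · 34 = 3400 ≡ 1 (mod 103). ✓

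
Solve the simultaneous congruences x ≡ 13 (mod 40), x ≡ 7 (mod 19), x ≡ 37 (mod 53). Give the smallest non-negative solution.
The moduli 40, 19, 53 are pairwise coprime, so by the CRT there is a unique solution mod 40·19·53 = 40280.
Solve by successive substitution. Start with x ≡ 13 (mod 40).
  Combine with x ≡ 7 (mod 19): write x = 13 + 40·t and require 13 + 40·t ≡ 7 (mod 19), i.e. 40·t ≡ 7 − 13 ≡ 13 (mod 19). Since 40^(−1) ≡ 10 (mod 19) (40 ≡ 2 (mod 19)), t ≡ 10·13 ≡ 16 (mod 19). So x ≡ 13 + 40·16 = 653 (mod 760).
  Combine with x ≡ 37 (mod 53): write x = 653 + 760·t and require 653 + 760·t ≡ 37 (mod 53), i.e. 760·t ≡ 37 − 653 ≡ 20 (mod 53). Since 760^(−1) ≡ 3 (mod 53) (760 ≡ 18 (mod 53)), t ≡ 3·20 ≡ 7 (mod 53). So x ≡ 653 + 760·7 = 5973 (mod 40280).
Unique solution in [0, 40280): x = 5973.

Final answer: x ≡ 5973 (mod 40280); the representative in [0, 40280) is 5973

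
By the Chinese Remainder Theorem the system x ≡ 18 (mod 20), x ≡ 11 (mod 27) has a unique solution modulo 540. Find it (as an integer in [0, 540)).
The moduli 20, 27 are pairwise coprime, so by the CRT there is a unique solution mod 20·27 = 540.
Solve by successive substitution. Start with x ≡ 18 (mod 20).
  Combine with x ≡ 11 (mod 27): write x = 18 + 20·t and require 18 + 20·t ≡ 11 (mod 27), i.e. 20·t ≡ 11 − 18 ≡ 20 (mod 27). Since 20^(−1) ≡ 23 (mod 27), t ≡ 23·20 ≡ 1 (mod 27). So x ≡ 18 + 20·1 = 38 (mod 540).
Unique solution in [0, 540): x = 38.

Final answer: x ≡ 38 (mod 540); the representative in [0, 540) is 38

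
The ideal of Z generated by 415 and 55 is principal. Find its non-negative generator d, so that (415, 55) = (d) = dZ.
In the PID Z, (a, b) is generated by gcd(a, b). Compute gcd(415, 55) with the extended Euclidean algorithm, tracking rows (r, s, t) with s·415 + t·55 = r:
  row A: (415, 1, 0)   [1·415 + 0·55 = 415]
  row B: (55, 0, 1)   [0·415 + 1·55 = 55]
  415 = 7·55 + 30   → row C = row A − 7·row B = (30, 1, −7)   [check: 1·415 − 7·55 = 30]
  55 = 1·30 + 25   → row D = row B − 1·row C = (25, −1, 8)   [check: −1·415 + 8·55 = 25]
  30 = 1·25 + 5   → row E = row C − 1·row D = (5, 2, −15)   [check: 2·415 − 15·55 = 5]
  25 = 5·5 + 0   → remainder 0, stop. gcd = 5 (last nonzero row E).
So gcd(415, 55) = 5, with Bézout identity 2·415 − 15·55 = 5. Containment (⊇): the Bézout identity exhibits 5 as an element of (415, 55), giving (5) ⊆ (415, 55). Containment (⊆): since 5 | 415 and 5 | 55 (415 = 5·83, 55 = 5·11), every Z-linear combination of 415 and 55 is divisible by 5, so (415, 55) ⊆ (5). Therefore (415, 55) = (5), d = 5.

Final answer: (415, 55) = (5); d = 5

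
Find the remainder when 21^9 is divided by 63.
Use repeated squaring. Binary(9) = 1001. Walk through the bits of the exponent 9 left-to-right: at each bit after the leading one, square the running value, then multiply by 21 if the bit is 1 (always reducing mod 63):
  bit 1 = 1 (leading): start with 21.
  bit 2 = 0: square 21^2 = 441 ≡ 0 (mod 63).
  bit 3 = 0: square 0^2 = 0 (mod 63).
  bit 4 = 1: square 0^2 = 0; bit is 1, so multiply 0·21 = 0 (mod 63).
Final value: 21^9 ≡ 0 (mod 63).

Final answer: 0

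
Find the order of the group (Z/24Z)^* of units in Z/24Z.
(Z/24Z)^* consists of the classes a with gcd(a, 24) = 1, so its order is φ(24). φ is multiplicative, with φ(p^e) = p^e − p^(e−1). Factorise 24 = 2^3 · 3. Then
  φ(24) = (2^3 − 2^2) · (3 − 1) = 4 · 2 = 8.
Thus |(Z/24Z)^*| = 8.

Final answer: |(Z/24Z)^*| = 8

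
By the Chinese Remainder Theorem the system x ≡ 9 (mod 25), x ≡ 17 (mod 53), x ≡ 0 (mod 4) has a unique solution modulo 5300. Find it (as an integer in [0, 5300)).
x ≡ 2084 (mod 5300); the representative in [0, 5300) is 2084

The moduli 25, 53, 4 are pairwise coprime, so by the CRT there is a unique solution mod 25·53·4 = 5300.
Solve by successive substitution. Start with x ≡ 9 (mod 25).
  Combine with x ≡ 17 (mod 53): write x = 9 + 25·t and require 9 + 25·t ≡ 17 (mod 53), i.e. 25·t ≡ 17 − 9 ≡ 8 (mod 53). Since 25^(−1) ≡ 17 (mod 53), t ≡ 17·8 ≡ 30 (mod 53). So x ≡ 9 + 25·30 = 759 (mod 1325).
  Combine with x ≡ 0 (mod 4): write x = 759 + 1325·t and require 759 + 1325·t ≡ 0 (mod 4), i.e. 1325·t ≡ 0 − 759 ≡ 1 (mod 4). Since 1325^(−1) ≡ 1 (mod 4) (1325 ≡ 1 (mod 4)), t ≡ 1·1 ≡ 1 (mod 4). So x ≡ 759 + 1325·1 = 2084 (mod 5300).
Unique solution in [0, 5300): x = 2084.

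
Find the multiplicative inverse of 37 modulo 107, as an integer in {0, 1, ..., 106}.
37^(−1) ≡ 81 (mod 107)

Apply the extended Euclidean algorithm to (107, 37), tracking rows (r, s, t) with s·107 + t·37 = r. Each division r_prev = q·r_cur + r_new produces the new row as (previous row) − q·(current row):
  row A: (107, 1, 0)   [1·107 + 0·37 = 107]
  row B: (37, 0, 1)   [0·107 + 1·37 = 37]
  107 = 2·37 + 33   → row C = row A − 2·row B = (33, 1, −2)   [check: 1·107 − 2·37 = 33]
  37 = 1·33 + 4   → row D = row B − 1·row C = (4, −1, 3)   [check: −1·107 + 3·37 = 4]
  33 = 8·4 + 1   → row E = row C − 8·row D = (1, 9, −26)   [check: 9·107 − 26·37 = 1]
  4 = 4·1 + 0   → remainder 0, stop. gcd = 1 (last nonzero row E).
The gcd is 1, so 37 is invertible mod 107. The last nonzero row gives 9·107 − 26·37 = 1, so t = −26. So 37^(−1) ≡ −26 ≡ 81 (mod 107). Verify: 37 · 81 = 2997 ≡ 1 (mod 107). ✓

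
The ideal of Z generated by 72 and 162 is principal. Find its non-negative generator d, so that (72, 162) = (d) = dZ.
In the PID Z, (a, b) is generated by gcd(a, b). Compute gcd(162, 72) with the extended Euclidean algorithm, tracking rows (r, s, t) with s·162 + t·72 = r:
  row A: (162, 1, 0)   [1·162 + 0·72 = 162]
  row B: (72, 0, 1)   [0·162 + 1·72 = 72]
  162 = 2·72 + 18   → row C = row A − 2·row B = (18, 1, −2)   [check: 1·162 − 2·72 = 18]
  72 = 4·18 + 0   → remainder 0, stop. gcd = 18 (last nonzero row C).
So gcd(72, 162) = 18, with Bézout identity 1·162 − 2·72 = 18. Containment (⊇): the Bézout identity exhibits 18 as an element of (72, 162), giving (18) ⊆ (72, 162). Containment (⊆): since 18 | 72 and 18 | 162 (72 = 18·4, 162 = 18·9), every Z-linear combination of 72 and 162 is divisible by 18, so (72, 162) ⊆ (18). Therefore (72, 162) = (18), d = 18.

Final answer: (72, 162) = (18); d = 18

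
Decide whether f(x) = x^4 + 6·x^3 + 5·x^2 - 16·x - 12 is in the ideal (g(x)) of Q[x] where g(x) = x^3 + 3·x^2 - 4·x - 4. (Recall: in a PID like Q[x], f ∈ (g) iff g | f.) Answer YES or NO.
In Q[x] the ideal (g) consists of all multiples of g, so f ∈ (g) iff g | f, i.e. iff the remainder of f on division by g is 0. Divide f by g (g is monic, so eliminate the leading term of the running remainder at each step):
  leading term x^4: subtract (x)·g(x) = x^4 + 3·x^3 - 4·x^2 - 4·x, leaving 3·x^3 + 9·x^2 - 12·x - 12
  leading term 3·x^3: subtract (3)·g(x) = 3·x^3 + 9·x^2 - 12·x - 12, leaving 0
The remainder is 0, so f(x) = g(x) · h(x) with h(x) = x + 3. Hence g | f, i.e. f ∈ (g).

Final answer: YES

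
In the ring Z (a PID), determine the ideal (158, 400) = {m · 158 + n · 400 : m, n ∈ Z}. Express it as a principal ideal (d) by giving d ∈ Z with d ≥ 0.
(158, 400) = (2); d = 2

In the PID Z, (a, b) is generated by gcd(a, b). Compute gcd(400, 158) with the extended Euclidean algorithm, tracking rows (r, s, t) with s·400 + t·158 = r:
  row A: (400, 1, 0)   [1·400 + 0·158 = 400]
  row B: (158, 0, 1)   [0·400 + 1·158 = 158]
  400 = 2·158 + 84   → row C = row A − 2·row B = (84, 1, −2)   [check: 1·400 − 2·158 = 84]
  158 = 1·84 + 74   → row D = row B − 1·row C = (74, −1, 3)   [check: −1·400 + 3·158 = 74]
  84 = 1·74 + 10   → row E = row C − 1·row D = (10, 2, −5)   [check: 2·400 − 5·158 = 10]
  74 = 7·10 + 4   → row F = row D − 7·row E = (4, −15, 38)   [check: −15·400 + 38·158 = 4]
  10 = 2·4 + 2   → row G = row E − 2·row F = (2, 32, −81)   [check: 32·400 − 81·158 = 2]
  4 = 2·2 + 0   → remainder 0, stop. gcd = 2 (last nonzero row G).
So gcd(158, 400) = 2, with Bézout identity 32·400 − 81·158 = 2. Containment (⊇): the Bézout identity exhibits 2 as an element of (158, 400), giving (2) ⊆ (158, 400). Containment (⊆): since 2 | 158 and 2 | 400 (158 = 2·79, 400 = 2·200), every Z-linear combination of 158 and 400 is divisible by 2, so (158, 400) ⊆ (2). Therefore (158, 400) = (2), d = 2.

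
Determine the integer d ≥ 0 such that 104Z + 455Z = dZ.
In the PID Z, (a, b) is generated by gcd(a, b). Compute gcd(455, 104) with the extended Euclidean algorithm, tracking rows (r, s, t) with s·455 + t·104 = r:
  row A: (455, 1, 0)   [1·455 + 0·104 = 455]
  row B: (104, 0, 1)   [0·455 + 1·104 = 104]
  455 = 4·104 + 39   → row C = row A − 4·row B = (39, 1, −4)   [check: 1·455 − 4·104 = 39]
  104 = 2·39 + 26   → row D = row B − 2·row C = (26, −2, 9)   [check: −2·455 + 9·104 = 26]
  39 = 1·26 + 13   → row E = row C − 1·row D = (13, 3, −13)   [check: 3·455 − 13·104 = 13]
  26 = 2·13 + 0   → remainder 0, stop. gcd = 13 (last nonzero row E).
So gcd(104, 455) = 13, with Bézout identity 3·455 − 13·104 = 13. Containment (⊇): the Bézout identity exhibits 13 as an element of (104, 455), giving (13) ⊆ (104, 455). Containment (⊆): since 13 | 104 and 13 | 455 (104 = 13·8, 455 = 13·35), every Z-linear combination of 104 and 455 is divisible by 13, so (104, 455) ⊆ (13). Therefore (104, 455) = (13), d = 13.

Final answer: (104, 455) = (13); d = 13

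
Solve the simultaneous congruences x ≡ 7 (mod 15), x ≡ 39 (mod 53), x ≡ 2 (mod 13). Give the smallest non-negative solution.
x ≡ 2212 (mod 10335); the representative in [0, 10335) is 2212

The moduli 15, 53, 13 are pairwise coprime, so by the CRT there is a unique solution mod 15·53·13 = 10335.
Solve by successive substitution. Start with x ≡ 7 (mod 15).
  Combine with x ≡ 39 (mod 53): write x = 7 + 15·t and require 7 + 15·t ≡ 39 (mod 53), i.e. 15·t ≡ 39 − 7 ≡ 32 (mod 53). Since 15^(−1) ≡ 46 (mod 53), t ≡ 46·32 ≡ 41 (mod 53). So x ≡ 7 + 15·41 = 622 (mod 795).
  Combine with x ≡ 2 (mod 13): write x = 622 + 795·t and require 622 + 795·t ≡ 2 (mod 13), i.e. 795·t ≡ 2 − 622 ≡ 4 (mod 13). Since 795^(−1) ≡ 7 (mod 13) (795 ≡ 2 (mod 13)), t ≡ 7·4 ≡ 2 (mod 13). So x ≡ 622 + 795·2 = 2212 (mod 10335).
Unique solution in [0, 10335): x = 2212.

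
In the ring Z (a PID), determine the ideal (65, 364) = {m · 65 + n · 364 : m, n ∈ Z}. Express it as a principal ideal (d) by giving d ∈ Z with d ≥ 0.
(65, 364) = (13); d = 13

In the PID Z, (a, b) is generated by gcd(a, b). Compute gcd(364, 65) with the extended Euclidean algorithm, tracking rows (r, s, t) with s·364 + t·65 = r:
  row A: (364, 1, 0)   [1·364 + 0·65 = 364]
  row B: (65, 0, 1)   [0·364 + 1·65 = 65]
  364 = 5·65 + 39   → row C = row A − 5·row B = (39, 1, −5)   [check: 1·364 − 5·65 = 39]
  65 = 1·39 + 26   → row D = row B − 1·row C = (26, −1, 6)   [check: −1·364 + 6·65 = 26]
  39 = 1·26 + 13   → row E = row C − 1·row D = (13, 2, −11)   [check: 2·364 − 11·65 = 13]
  26 = 2·13 + 0   → remainder 0, stop. gcd = 13 (last nonzero row E).
So gcd(65, 364) = 13, with Bézout identity 2·364 − 11·65 = 13. Containment (⊇): the Bézout identity exhibits 13 as an element of (65, 364), giving (13) ⊆ (65, 364). Containment (⊆): since 13 | 65 and 13 | 364 (65 = 13·5, 364 = 13·28), every Z-linear combination of 65 and 364 is divisible by 13, so (65, 364) ⊆ (13). Therefore (65, 364) = (13), d = 13.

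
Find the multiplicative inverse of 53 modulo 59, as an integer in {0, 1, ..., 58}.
Apply the extended Euclidean algorithm to (59, 53), tracking rows (r, s, t) with s·59 + t·53 = r. Each division r_prev = q·r_cur + r_new produces the new row as (previous row) − q·(current row):
  row A: (59, 1, 0)   [1·59 + 0·53 = 59]
  row B: (53, 0, 1)   [0·59 + 1·53 = 53]
  59 = 1·53 + 6   → row C = row A − 1·row B = (6, 1, −1)   [check: 1·59 − 1·53 = 6]
  53 = 8·6 + 5   → row D = row B − 8·row C = (5, −8, 9)   [check: −8·59 + 9·53 = 5]
  6 = 1·5 + 1   → row E = row C − 1·row D = (1, 9, −10)   [check: 9·59 − 10·53 = 1]
  5 = 5·1 + 0   → remainder 0, stop. gcd = 1 (last nonzero row E).
The gcd is 1, so 53 is invertible mod 59. The last nonzero row gives 9·59 − 10·53 = 1, so t = −10. So 53^(−1) ≡ −10 ≡ 49 (mod 59). Verify: 53 · 49 = 2597 ≡ 1 (mod 59). ✓

Final answer: 53^(−1) ≡ 49 (mod 59)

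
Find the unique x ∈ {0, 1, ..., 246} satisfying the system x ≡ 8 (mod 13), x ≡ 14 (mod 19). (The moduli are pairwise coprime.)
The moduli 13, 19 are pairwise coprime, so by the CRT there is a unique solution mod 13·19 = 247.
Solve by successive substitution. Start with x ≡ 8 (mod 13).
  Combine with x ≡ 14 (mod 19): write x = 8 + 13·t and require 8 + 13·t ≡ 14 (mod 19), i.e. 13·t ≡ 14 − 8 ≡ 6 (mod 19). Since 13^(−1) ≡ 3 (mod 19), t ≡ 3·6 ≡ 18 (mod 19). So x ≡ 8 + 13·18 = 242 (mod 247).
Unique solution in [0, 247): x = 242.

Final answer: x ≡ 242 (mod 247); the representative in [0, 247) is 242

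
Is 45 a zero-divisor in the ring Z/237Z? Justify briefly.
YES

gcd(45, 237) = 3 > 1, so 45 is not a unit in Z/237Z. In Z/nZ every nonzero non-unit is a zero-divisor: explicitly, take b = 237/gcd = 79 ≠ 0 (mod 237); then 45·79 = 3555 = 15·237, i.e. 45·79 ≡ 0 (mod 237). So 45 is a zero-divisor.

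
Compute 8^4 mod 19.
11

Use repeated squaring. Binary(4) = 100. Walk through the bits of the exponent 4 left-to-right: at each bit after the leading one, square the running value, then multiply by 8 if the bit is 1 (always reducing mod 19):
  bit 1 = 1 (leading): start with 8.
  bit 2 = 0: square 8^2 = 64 ≡ 7 (mod 19).
  bit 3 = 0: square 7^2 = 49 ≡ 11 (mod 19).
Final value: 8^4 ≡ 11 (mod 19).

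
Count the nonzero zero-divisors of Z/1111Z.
Z/1111Z has 110 nonzero zero-divisors

In Z/1111Z each nonzero element is either a unit (gcd with 1111 is 1) or a zero-divisor (gcd > 1). The number of units is φ(1111): factorise 1111 = 11 · 101, so φ(1111) = (11 − 1) · (101 − 1) = 10 · 100 = 1000. The nonzero elements number 1111 − 1 = 1110. Hence the nonzero zero-divisors number 1110 − 1000 = 110.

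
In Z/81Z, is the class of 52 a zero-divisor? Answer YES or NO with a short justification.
gcd(52, 81) = 1, so 52 is a unit in Z/81Z (it has a multiplicative inverse). A unit cannot be a zero-divisor: if 52·b ≡ 0 then multiplying both sides by 52^(−1) gives b ≡ 0. So 52 is not a zero-divisor.

Final answer: NO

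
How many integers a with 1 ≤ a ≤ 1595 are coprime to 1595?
1120

The number of a ∈ {1, ..., 1595} with gcd(a, 1595) = 1 is by definition Euler's totient φ(1595). φ is multiplicative, with φ(p^e) = p^e − p^(e−1). Factorise 1595 = 5 · 11 · 29. Then
  φ(1595) = (5 − 1) · (11 − 1) · (29 − 1) = 4 · 10 · 28 = 1120.
So there are 1120 such integers.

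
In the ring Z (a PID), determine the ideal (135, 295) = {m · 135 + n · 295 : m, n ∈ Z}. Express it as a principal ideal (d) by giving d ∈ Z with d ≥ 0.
In the PID Z, (a, b) is generated by gcd(a, b). Compute gcd(295, 135) with the extended Euclidean algorithm, tracking rows (r, s, t) with s·295 + t·135 = r:
  row A: (295, 1, 0)   [1·295 + 0·135 = 295]
  row B: (135, 0, 1)   [0·295 + 1·135 = 135]
  295 = 2·135 + 25   → row C = row A − 2·row B = (25, 1, −2)   [check: 1·295 − 2·135 = 25]
  135 = 5·25 + 10   → row D = row B − 5·row C = (10, −5, 11)   [check: −5·295 + 11·135 = 10]
  25 = 2·10 + 5   → row E = row C − 2·row D = (5, 11, −24)   [check: 11·295 − 24·135 = 5]
  10 = 2·5 + 0   → remainder 0, stop. gcd = 5 (last nonzero row E).
So gcd(135, 295) = 5, with Bézout identity 11·295 − 24·135 = 5. Containment (⊇): the Bézout identity exhibits 5 as an element of (135, 295), giving (5) ⊆ (135, 295). Containment (⊆): since 5 | 135 and 5 | 295 (135 = 5·27, 295 = 5·59), every Z-linear combination of 135 and 295 is divisible by 5, so (135, 295) ⊆ (5). Therefore (135, 295) = (5), d = 5.

Final answer: (135, 295) = (5); d = 5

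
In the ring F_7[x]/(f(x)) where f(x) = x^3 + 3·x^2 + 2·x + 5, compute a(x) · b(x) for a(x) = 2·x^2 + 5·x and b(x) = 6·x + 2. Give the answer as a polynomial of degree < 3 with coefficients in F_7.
Multiply as integer polynomials: a · b = 12·x^3 + 34·x^2 + 10·x. Reducing coefficients mod 7: a · b ≡ 5·x^3 + 6·x^2 + 3·x. Now divide by f(x) = x^3 + 3·x^2 + 2·x + 5 in F_7[x], eliminating the leading term at each step:
  leading term 5·x^3: subtract (5)·f(x) = 5·x^3 + x^2 + 3·x + 4, leaving 5·x^2 + 3 (coefficients mod 7)
The degree is now < 3, so this is the remainder. Hence a · b ≡ 5·x^2 + 3 in F_7[x]/(f).

Final answer: a · b ≡ 5·x^2 + 3 (mod f(x))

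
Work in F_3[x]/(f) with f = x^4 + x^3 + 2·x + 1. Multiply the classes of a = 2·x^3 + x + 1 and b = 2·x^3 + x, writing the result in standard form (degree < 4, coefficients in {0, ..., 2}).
Multiply as integer polynomials: a · b = 4·x^6 + 4·x^4 + 2·x^3 + x^2 + x. Reducing coefficients mod 3: a · b ≡ x^6 + x^4 + 2·x^3 + x^2 + x. Now divide by f(x) = x^4 + x^3 + 2·x + 1 in F_3[x], eliminating the leading term at each step:
  leading term x^6: subtract (x^2)·f(x) = x^6 + x^5 + 2·x^3 + x^2, leaving 2·x^5 + x^4 + x (coefficients mod 3)
  leading term 2·x^5: subtract (2·x)·f(x) = 2·x^5 + 2·x^4 + x^2 + 2·x, leaving 2·x^4 + 2·x^2 + 2·x (coefficients mod 3)
  leading term 2·x^4: subtract (2)·f(x) = 2·x^4 + 2·x^3 + x + 2, leaving x^3 + 2·x^2 + x + 1 (coefficients mod 3)
The degree is now < 4, so this is the remainder. Hence a · b ≡ x^3 + 2·x^2 + x + 1 in F_3[x]/(f).

Final answer: a · b ≡ x^3 + 2·x^2 + x + 1 (mod f(x))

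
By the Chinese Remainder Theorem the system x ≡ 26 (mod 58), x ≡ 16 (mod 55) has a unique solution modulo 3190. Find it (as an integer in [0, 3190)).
x ≡ 896 (mod 3190); the representative in [0, 3190) is 896

The moduli 58, 55 are pairwise coprime, so by the CRT there is a unique solution mod 58·55 = 3190.
Solve by successive substitution. Start with x ≡ 26 (mod 58).
  Combine with x ≡ 16 (mod 55): write x = 26 + 58·t and require 26 + 58·t ≡ 16 (mod 55), i.e. 58·t ≡ 16 − 26 ≡ 45 (mod 55). Since 58^(−1) ≡ 37 (mod 55) (58 ≡ 3 (mod 55)), t ≡ 37·45 ≡ 15 (mod 55). So x ≡ 26 + 58·15 = 896 (mod 3190).
Unique solution in [0, 3190): x = 896.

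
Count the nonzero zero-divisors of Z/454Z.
Z/454Z has 227 nonzero zero-divisors

In Z/454Z each nonzero element is either a unit (gcd with 454 is 1) or a zero-divisor (gcd > 1). The number of units is φ(454): factorise 454 = 2 · 227, so φ(454) = (2 − 1) · (227 − 1) = 1 · 226 = 226. The nonzero elements number 454 − 1 = 453. Hence the nonzero zero-divisors number 453 − 226 = 227.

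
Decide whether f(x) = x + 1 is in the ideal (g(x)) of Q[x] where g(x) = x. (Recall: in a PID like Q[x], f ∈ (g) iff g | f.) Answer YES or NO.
NO

In Q[x] the ideal (g) consists of all multiples of g, so f ∈ (g) iff g | f, i.e. iff the remainder of f on division by g is 0. Divide f by g (g is monic, so eliminate the leading term of the running remainder at each step):
  leading term x: subtract (1)·g(x) = x, leaving 1
The remainder r(x) = 1 ≠ 0 (and deg r < deg g), so g ∤ f, i.e. f ∉ (g).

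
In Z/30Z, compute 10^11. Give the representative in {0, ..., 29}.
10

Use repeated squaring. Binary(11) = 1011. Walk through the bits of the exponent 11 left-to-right: at each bit after the leading one, square the running value, then multiply by 10 if the bit is 1 (always reducing mod 30):
  bit 1 = 1 (leading): start with 10.
  bit 2 = 0: square 10^2 = 100 ≡ 10 (mod 30).
  bit 3 = 1: square 10^2 = 100 ≡ 10; bit is 1, so multiply 10·10 = 100 ≡ 10 (mod 30).
  bit 4 = 1: square 10^2 = 100 ≡ 10; bit is 1, so multiply 10·10 = 100 ≡ 10 (mod 30).
Final value: 10^11 ≡ 10 (mod 30).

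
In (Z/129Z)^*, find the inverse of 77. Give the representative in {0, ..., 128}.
77^(−1) ≡ 62 (mod 129)

Apply the extended Euclidean algorithm to (129, 77), tracking rows (r, s, t) with s·129 + t·77 = r. Each division r_prev = q·r_cur + r_new produces the new row as (previous row) − q·(current row):
  row A: (129, 1, 0)   [1·129 + 0·77 = 129]
  row B: (77, 0, 1)   [0·129 + 1·77 = 77]
  129 = 1·77 + 52   → row C = row A − 1·row B = (52, 1, −1)   [check: 1·129 − 1·77 = 52]
  77 = 1·52 + 25   → row D = row B − 1·row C = (25, −1, 2)   [check: −1·129 + 2·77 = 25]
  52 = 2·25 + 2   → row E = row C − 2·row D = (2, 3, −5)   [check: 3·129 − 5·77 = 2]
  25 = 12·2 + 1   → row F = row D − 12·row E = (1, −37, 62)   [check: −37·129 + 62·77 = 1]
  2 = 2·1 + 0   → remainder 0, stop. gcd = 1 (last nonzero row F).
The gcd is 1, so 77 is invertible mod 129. The last nonzero row gives −37·129 + 62·77 = 1, so t = 62. So 77^(−1) ≡ 62 (mod 129). Verify: 77 · 62 = 4774 ≡ 1 (mod 129). ✓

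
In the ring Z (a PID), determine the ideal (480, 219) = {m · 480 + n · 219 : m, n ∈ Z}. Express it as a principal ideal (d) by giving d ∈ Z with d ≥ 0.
In the PID Z, (a, b) is generated by gcd(a, b). Compute gcd(480, 219) with the extended Euclidean algorithm, tracking rows (r, s, t) with s·480 + t·219 = r:
  row A: (480, 1, 0)   [1·480 + 0·219 = 480]
  row B: (219, 0, 1)   [0·480 + 1·219 = 219]
  480 = 2·219 + 42   → row C = row A − 2·row B = (42, 1, −2)   [check: 1·480 − 2·219 = 42]
  219 = 5·42 + 9   → row D = row B − 5·row C = (9, −5, 11)   [check: −5·480 + 11·219 = 9]
  42 = 4·9 + 6   → row E = row C − 4·row D = (6, 21, −46)   [check: 21·480 − 46·219 = 6]
  9 = 1·6 + 3   → row F = row D − 1·row E = (3, −26, 57)   [check: −26·480 + 57·219 = 3]
  6 = 2·3 + 0   → remainder 0, stop. gcd = 3 (last nonzero row F).
So gcd(480, 219) = 3, with Bézout identity −26·480 + 57·219 = 3. Containment (⊇): the Bézout identity exhibits 3 as an element of (480, 219), giving (3) ⊆ (480, 219). Containment (⊆): since 3 | 480 and 3 | 219 (480 = 3·160, 219 = 3·73), every Z-linear combination of 480 and 219 is divisible by 3, so (480, 219) ⊆ (3). Therefore (480, 219) = (3), d = 3.

Final answer: (480, 219) = (3); d = 3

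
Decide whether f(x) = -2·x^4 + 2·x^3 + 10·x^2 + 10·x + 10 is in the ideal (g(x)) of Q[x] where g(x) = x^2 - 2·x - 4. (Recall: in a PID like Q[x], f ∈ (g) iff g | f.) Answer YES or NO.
NO

In Q[x] the ideal (g) consists of all multiples of g, so f ∈ (g) iff g | f, i.e. iff the remainder of f on division by g is 0. Divide f by g (g is monic, so eliminate the leading term of the running remainder at each step):
  leading term -2·x^4: subtract (-2·x^2)·g(x) = -2·x^4 + 4·x^3 + 8·x^2, leaving -2·x^3 + 2·x^2 + 10·x + 10
  leading term -2·x^3: subtract (-2·x)·g(x) = -2·x^3 + 4·x^2 + 8·x, leaving -2·x^2 + 2·x + 10
  leading term -2·x^2: subtract (-2)·g(x) = -2·x^2 + 4·x + 8, leaving 2 - 2·x
The remainder r(x) = 2 - 2·x ≠ 0 (and deg r < deg g), so g ∤ f, i.e. f ∉ (g).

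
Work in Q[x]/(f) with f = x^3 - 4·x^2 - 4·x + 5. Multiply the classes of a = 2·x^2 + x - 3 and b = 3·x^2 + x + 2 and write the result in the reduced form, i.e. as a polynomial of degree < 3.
First multiply in Q[x] without reducing: a · b = 6·x^4 + 5·x^3 - 4·x^2 - x - 6. Now divide by f(x) = x^3 - 4·x^2 - 4·x + 5, eliminating the leading term at each step:
  leading term 6·x^4: subtract (6·x)·f(x) = 6·x^4 - 24·x^3 - 24·x^2 + 30·x, leaving 29·x^3 + 20·x^2 - 31·x - 6
  leading term 29·x^3: subtract (29)·f(x) = 29·x^3 - 116·x^2 - 116·x + 145, leaving 136·x^2 + 85·x - 151
The degree is now < 3, so this is the remainder. Hence a · b ≡ 136·x^2 + 85·x - 151 in Q[x]/(f).

Final answer: a · b ≡ 136·x^2 + 85·x - 151 (mod f(x))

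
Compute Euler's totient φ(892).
φ is multiplicative, with φ(p^e) = p^e − p^(e−1). Factorise 892 = 2^2 · 223. Then
  φ(892) = (2^2 − 2^1) · (223 − 1) = 2 · 222 = 444.

Final answer: φ(892) = 444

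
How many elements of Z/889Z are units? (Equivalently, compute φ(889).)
An element a ∈ Z/889Z is a unit iff gcd(a, 889) = 1, so the number of units is φ(889). φ is multiplicative, with φ(p^e) = p^e − p^(e−1). Factorise 889 = 7 · 127. Then
  φ(889) = (7 − 1) · (127 − 1) = 6 · 126 = 756.

Final answer: Z/889Z has φ(889) = 756 units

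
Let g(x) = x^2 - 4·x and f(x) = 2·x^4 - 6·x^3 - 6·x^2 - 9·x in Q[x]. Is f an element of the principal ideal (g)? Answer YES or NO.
In Q[x] the ideal (g) consists of all multiples of g, so f ∈ (g) iff g | f, i.e. iff the remainder of f on division by g is 0. Divide f by g (g is monic, so eliminate the leading term of the running remainder at each step):
  leading term 2·x^4: subtract (2·x^2)·g(x) = 2·x^4 - 8·x^3, leaving 2·x^3 - 6·x^2 - 9·x
  leading term 2·x^3: subtract (2·x)·g(x) = 2·x^3 - 8·x^2, leaving 2·x^2 - 9·x
  leading term 2·x^2: subtract (2)·g(x) = 2·x^2 - 8·x, leaving -x
The remainder r(x) = -x ≠ 0 (and deg r < deg g), so g ∤ f, i.e. f ∉ (g).

Final answer: NO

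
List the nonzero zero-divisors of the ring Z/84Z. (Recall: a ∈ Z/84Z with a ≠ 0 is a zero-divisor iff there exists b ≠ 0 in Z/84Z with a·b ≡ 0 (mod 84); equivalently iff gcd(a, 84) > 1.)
An element a ∈ Z/84Z (with a ≠ 0) is a zero-divisor iff gcd(a, 84) > 1 (because a is a unit precisely when gcd(a, n) = 1, and in Z/nZ every nonzero, non-unit element is a zero-divisor). Scan a = 1, ..., 83 and keep those with gcd(a, 84) > 1:
  gcd(2, 84) = 2, gcd(3, 84) = 3, gcd(4, 84) = 4, gcd(6, 84) = 6, gcd(7, 84) = 7, gcd(8, 84) = 4, gcd(9, 84) = 3, gcd(10, 84) = 2, gcd(12, 84) = 12, gcd(14, 84) = 14, gcd(15, 84) = 3, gcd(16, 84) = 4, gcd(18, 84) = 6, gcd(20, 84) = 4, gcd(21, 84) = 21, gcd(22, 84) = 2, gcd(24, 84) = 12, gcd(26, 84) = 2, gcd(27, 84) = 3, gcd(28, 84) = 28, gcd(30, 84) = 6, gcd(32, 84) = 4, gcd(33, 84) = 3, gcd(34, 84) = 2, gcd(35, 84) = 7, gcd(36, 84) = 12, gcd(38, 84) = 2, gcd(39, 84) = 3, gcd(40, 84) = 4, gcd(42, 84) = 42, gcd(44, 84) = 4, gcd(45, 84) = 3, gcd(46, 84) = 2, gcd(48, 84) = 12, gcd(49, 84) = 7, gcd(50, 84) = 2, gcd(51, 84) = 3, gcd(52, 84) = 4, gcd(54, 84) = 6, gcd(56, 84) = 28, gcd(57, 84) = 3, gcd(58, 84) = 2, gcd(60, 84) = 12, gcd(62, 84) = 2, gcd(63, 84) = 21, gcd(64, 84) = 4, gcd(66, 84) = 6, gcd(68, 84) = 4, gcd(69, 84) = 3, gcd(70, 84) = 14, gcd(72, 84) = 12, gcd(74, 84) = 2, gcd(75, 84) = 3, gcd(76, 84) = 4, gcd(77, 84) = 7, gcd(78, 84) = 6, gcd(80, 84) = 4, gcd(81, 84) = 3, gcd(82, 84) = 2.
All other a ∈ {1, ..., 83} have gcd(a, 84) = 1 and are units. So the nonzero zero-divisors are exactly the 59 values of a appearing in this scan.

Final answer: nonzero zero-divisors of Z/84Z = {2, 3, 4, 6, 7, 8, 9, 10, 12, 14, 15, 16, 18, 20, 21, 22, 24, 26, 27, 28, 30, 32, 33, 34, 35, 36, 38, 39, 40, 42, 44, 45, 46, 48, 49, 50, 51, 52, 54, 56, 57, 58, 60, 62, 63, 64, 66, 68, 69, 70, 72, 74, 75, 76, 77, 78, 80, 81, 82}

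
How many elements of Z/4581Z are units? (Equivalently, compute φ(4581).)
Z/4581Z has φ(4581) = 3048 units

An element a ∈ Z/4581Z is a unit iff gcd(a, 4581) = 1, so the number of units is φ(4581). φ is multiplicative, with φ(p^e) = p^e − p^(e−1). Factorise 4581 = 3^2 · 509. Then
  φ(4581) = (3^2 − 3^1) · (509 − 1) = 6 · 508 = 3048.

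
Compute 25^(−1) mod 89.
Apply the extended Euclidean algorithm to (89, 25), tracking rows (r, s, t) with s·89 + t·25 = r. Each division r_prev = q·r_cur + r_new produces the new row as (previous row) − q·(current row):
  row A: (89, 1, 0)   [1·89 + 0·25 = 89]
  row B: (25, 0, 1)   [0·89 + 1·25 = 25]
  89 = 3·25 + 14   → row C = row A − 3·row B = (14, 1, −3)   [check: 1·89 − 3·25 = 14]
  25 = 1·14 + 11   → row D = row B − 1·row C = (11, −1, 4)   [check: −1·89 + 4·25 = 11]
  14 = 1·11 + 3   → row E = row C − 1·row D = (3, 2, −7)   [check: 2·89 − 7·25 = 3]
  11 = 3·3 + 2   → row F = row D − 3·row E = (2, −7, 25)   [check: −7·89 + 25·25 = 2]
  3 = 1·2 + 1   → row G = row E − 1·row F = (1, 9, −32)   [check: 9·89 − 32·25 = 1]
  2 = 2·1 + 0   → remainder 0, stop. gcd = 1 (last nonzero row G).
The gcd is 1, so 25 is invertible mod 89. The last nonzero row gives 9·89 − 32·25 = 1, so t = −32. So 25^(−1) ≡ −32 ≡ 57 (mod 89). Verify: 25 · 57 = 1425 ≡ 1 (mod 89). ✓

Final answer: 25^(−1) ≡ 57 (mod 89)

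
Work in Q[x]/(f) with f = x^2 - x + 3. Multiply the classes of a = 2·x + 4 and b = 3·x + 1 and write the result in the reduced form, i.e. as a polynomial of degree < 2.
First multiply in Q[x] without reducing: a · b = 6·x^2 + 14·x + 4. Now divide by f(x) = x^2 - x + 3, eliminating the leading term at each step:
  leading term 6·x^2: subtract (6)·f(x) = 6·x^2 - 6·x + 18, leaving 20·x - 14
The degree is now < 2, so this is the remainder. Hence a · b ≡ 20·x - 14 in Q[x]/(f).

Final answer: a · b ≡ 20·x - 14 (mod f(x))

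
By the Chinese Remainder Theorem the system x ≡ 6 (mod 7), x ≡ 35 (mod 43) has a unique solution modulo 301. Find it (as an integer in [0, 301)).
The moduli 7, 43 are pairwise coprime, so by the CRT there is a unique solution mod 7·43 = 301.
Solve by successive substitution. Start with x ≡ 6 (mod 7).
  Combine with x ≡ 35 (mod 43): write x = 6 + 7·t and require 6 + 7·t ≡ 35 (mod 43), i.e. 7·t ≡ 35 − 6 ≡ 29 (mod 43). Since 7^(−1) ≡ 37 (mod 43), t ≡ 37·29 ≡ 41 (mod 43). So x ≡ 6 + 7·41 = 293 (mod 301).
Unique solution in [0, 301): x = 293.

Final answer: x ≡ 293 (mod 301); the representative in [0, 301) is 293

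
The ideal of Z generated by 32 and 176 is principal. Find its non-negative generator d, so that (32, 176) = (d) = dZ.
In the PID Z, (a, b) is generated by gcd(a, b). Compute gcd(176, 32) with the extended Euclidean algorithm, tracking rows (r, s, t) with s·176 + t·32 = r:
  row A: (176, 1, 0)   [1·176 + 0·32 = 176]
  row B: (32, 0, 1)   [0·176 + 1·32 = 32]
  176 = 5·32 + 16   → row C = row A − 5·row B = (16, 1, −5)   [check: 1·176 − 5·32 = 16]
  32 = 2·16 + 0   → remainder 0, stop. gcd = 16 (last nonzero row C).
So gcd(32, 176) = 16, with Bézout identity 1·176 − 5·32 = 16. Containment (⊇): the Bézout identity exhibits 16 as an element of (32, 176), giving (16) ⊆ (32, 176). Containment (⊆): since 16 | 32 and 16 | 176 (32 = 16·2, 176 = 16·11), every Z-linear combination of 32 and 176 is divisible by 16, so (32, 176) ⊆ (16). Therefore (32, 176) = (16), d = 16.

Final answer: (32, 176) = (16); d = 16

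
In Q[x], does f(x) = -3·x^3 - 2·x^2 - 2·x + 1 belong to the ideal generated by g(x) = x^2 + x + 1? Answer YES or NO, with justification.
In Q[x] the ideal (g) consists of all multiples of g, so f ∈ (g) iff g | f, i.e. iff the remainder of f on division by g is 0. Divide f by g (g is monic, so eliminate the leading term of the running remainder at each step):
  leading term -3·x^3: subtract (-3·x)·g(x) = -3·x^3 - 3·x^2 - 3·x, leaving x^2 + x + 1
  leading term x^2: subtract (1)·g(x) = x^2 + x + 1, leaving 0
The remainder is 0, so f(x) = g(x) · h(x) with h(x) = 1 - 3·x. Hence g | f, i.e. f ∈ (g).

Final answer: YES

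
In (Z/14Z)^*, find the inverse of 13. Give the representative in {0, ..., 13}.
13^(−1) ≡ 13 (mod 14)

Apply the extended Euclidean algorithm to (14, 13), tracking rows (r, s, t) with s·14 + t·13 = r. Each division r_prev = q·r_cur + r_new produces the new row as (previous row) − q·(current row):
  row A: (14, 1, 0)   [1·14 + 0·13 = 14]
  row B: (13, 0, 1)   [0·14 + 1·13 = 13]
  14 = 1·13 + 1   → row C = row A − 1·row B = (1, 1, −1)   [check: 1·14 − 1·13 = 1]
  13 = 13·1 + 0   → remainder 0, stop. gcd = 1 (last nonzero row C).
The gcd is 1, so 13 is invertible mod 14. The last nonzero row gives 1·14 − 1·13 = 1, so t = −1. So 13^(−1) ≡ −1 ≡ 13 (mod 14). Verify: 13 · 13 = 169 ≡ 1 (mod 14). ✓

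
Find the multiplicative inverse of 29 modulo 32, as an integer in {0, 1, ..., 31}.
Apply the extended Euclidean algorithm to (32, 29), tracking rows (r, s, t) with s·32 + t·29 = r. Each division r_prev = q·r_cur + r_new produces the new row as (previous row) − q·(current row):
  row A: (32, 1, 0)   [1·32 + 0·29 = 32]
  row B: (29, 0, 1)   [0·32 + 1·29 = 29]
  32 = 1·29 + 3   → row C = row A − 1·row B = (3, 1, −1)   [check: 1·32 − 1·29 = 3]
  29 = 9·3 + 2   → row D = row B − 9·row C = (2, −9, 10)   [check: −9·32 + 10·29 = 2]
  3 = 1·2 + 1   → row E = row C − 1·row D = (1, 10, −11)   [check: 10·32 − 11·29 = 1]
  2 = 2·1 + 0   → remainder 0, stop. gcd = 1 (last nonzero row E).
The gcd is 1, so 29 is invertible mod 32. The last nonzero row gives 10·32 − 11·29 = 1, so t = −11. So 29^(−1) ≡ −11 ≡ 21 (mod 32). Verify: 29 · 21 = 609 ≡ 1 (mod 32). ✓

Final answer: 29^(−1) ≡ 21 (mod 32)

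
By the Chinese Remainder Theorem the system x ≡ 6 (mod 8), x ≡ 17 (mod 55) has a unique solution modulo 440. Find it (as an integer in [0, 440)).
x ≡ 182 (mod 440); the representative in [0, 440) is 182

The moduli 8, 55 are pairwise coprime, so by the CRT there is a unique solution mod 8·55 = 440.
Solve by successive substitution. Start with x ≡ 6 (mod 8).
  Combine with x ≡ 17 (mod 55): write x = 6 + 8·t and require 6 + 8·t ≡ 17 (mod 55), i.e. 8·t ≡ 17 − 6 ≡ 11 (mod 55). Since 8^(−1) ≡ 7 (mod 55), t ≡ 7·11 ≡ 22 (mod 55). So x ≡ 6 + 8·22 = 182 (mod 440).
Unique solution in [0, 440): x = 182.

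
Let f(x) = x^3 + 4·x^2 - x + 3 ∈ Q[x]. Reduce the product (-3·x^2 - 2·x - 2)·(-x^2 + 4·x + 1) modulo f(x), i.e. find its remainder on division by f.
a · b ≡ 82·x^2 - 41·x + 64 (mod f(x))

First multiply in Q[x] without reducing: a · b = 3·x^4 - 10·x^3 - 9·x^2 - 10·x - 2. Now divide by f(x) = x^3 + 4·x^2 - x + 3, eliminating the leading term at each step:
  leading term 3·x^4: subtract (3·x)·f(x) = 3·x^4 + 12·x^3 - 3·x^2 + 9·x, leaving -22·x^3 - 6·x^2 - 19·x - 2
  leading term -22·x^3: subtract (-22)·f(x) = -22·x^3 - 88·x^2 + 22·x - 66, leaving 82·x^2 - 41·x + 64
The degree is now < 3, so this is the remainder. Hence a · b ≡ 82·x^2 - 41·x + 64 in Q[x]/(f).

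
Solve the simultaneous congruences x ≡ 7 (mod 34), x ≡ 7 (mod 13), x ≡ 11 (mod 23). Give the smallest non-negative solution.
x ≡ 4427 (mod 10166); the representative in [0, 10166) is 4427

The moduli 34, 13, 23 are pairwise coprime, so by the CRT there is a unique solution mod 34·13·23 = 10166.
Solve by successive substitution. Start with x ≡ 7 (mod 34).
  Combine with x ≡ 7 (mod 13): write x = 7 + 34·t and require 7 + 34·t ≡ 7 (mod 13), i.e. 34·t ≡ 7 − 7 ≡ 0 (mod 13). Since 34^(−1) ≡ 5 (mod 13) (34 ≡ 8 (mod 13)), t ≡ 5·0 ≡ 0 (mod 13). So x ≡ 7 + 34·0 = 7 (mod 442).
  Combine with x ≡ 11 (mod 23): write x = 7 + 442·t and require 7 + 442·t ≡ 11 (mod 23), i.e. 442·t ≡ 11 − 7 ≡ 4 (mod 23). Since 442^(−1) ≡ 14 (mod 23) (442 ≡ 5 (mod 23)), t ≡ 14·4 ≡ 10 (mod 23). So x ≡ 7 + 442·10 = 4427 (mod 10166).
Unique solution in [0, 10166): x = 4427.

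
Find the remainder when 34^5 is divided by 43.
33

Use repeated squaring. Binary(5) = 101. Walk through the bits of the exponent 5 left-to-right: at each bit after the leading one, square the running value, then multiply by 34 if the bit is 1 (always reducing mod 43):
  bit 1 = 1 (leading): start with 34.
  bit 2 = 0: square 34^2 = 1156 ≡ 38 (mod 43).
  bit 3 = 1: square 38^2 = 1444 ≡ 25; bit is 1, so multiply 25·34 = 850 ≡ 33 (mod 43).
Final value: 34^5 ≡ 33 (mod 43).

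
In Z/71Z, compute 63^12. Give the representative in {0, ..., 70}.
2

Use repeated squaring. Binary(12) = 1100. Walk through the bits of the exponent 12 left-to-right: at each bit after the leading one, square the running value, then multiply by 63 if the bit is 1 (always reducing mod 71):
  bit 1 = 1 (leading): start with 63.
  bit 2 = 1: square 63^2 = 3969 ≡ 64; bit is 1, so multiply 64·63 = 4032 ≡ 56 (mod 71).
  bit 3 = 0: square 56^2 = 3136 ≡ 12 (mod 71).
  bit 4 = 0: square 12^2 = 144 ≡ 2 (mod 71).
Final value: 63^12 ≡ 2 (mod 71).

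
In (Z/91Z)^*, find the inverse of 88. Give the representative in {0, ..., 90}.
88^(−1) ≡ 30 (mod 91)

Apply the extended Euclidean algorithm to (91, 88), tracking rows (r, s, t) with s·91 + t·88 = r. Each division r_prev = q·r_cur + r_new produces the new row as (previous row) − q·(current row):
  row A: (91, 1, 0)   [1·91 + 0·88 = 91]
  row B: (88, 0, 1)   [0·91 + 1·88 = 88]
  91 = 1·88 + 3   → row C = row A − 1·row B = (3, 1, −1)   [check: 1·91 − 1·88 = 3]
  88 = 29·3 + 1   → row D = row B − 29·row C = (1, −29, 30)   [check: −29·91 + 30·88 = 1]
  3 = 3·1 + 0   → remainder 0, stop. gcd = 1 (last nonzero row D).
The gcd is 1, so 88 is invertible mod 91. The last nonzero row gives −29·91 + 30·88 = 1, so t = 30. So 88^(−1) ≡ 30 (mod 91). Verify: 88 · 30 = 2640 ≡ 1 (mod 91). ✓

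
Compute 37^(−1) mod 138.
37^(−1) ≡ 97 (mod 138)

Apply the extended Euclidean algorithm to (138, 37), tracking rows (r, s, t) with s·138 + t·37 = r. Each division r_prev = q·r_cur + r_new produces the new row as (previous row) − q·(current row):
  row A: (138, 1, 0)   [1·138 + 0·37 = 138]
  row B: (37, 0, 1)   [0·138 + 1·37 = 37]
  138 = 3·37 + 27   → row C = row A − 3·row B = (27, 1, −3)   [check: 1·138 − 3·37 = 27]
  37 = 1·27 + 10   → row D = row B − 1·row C = (10, −1, 4)   [check: −1·138 + 4·37 = 10]
  27 = 2·10 + 7   → row E = row C − 2·row D = (7, 3, −11)   [check: 3·138 − 11·37 = 7]
  10 = 1·7 + 3   → row F = row D − 1·row E = (3, −4, 15)   [check: −4·138 + 15·37 = 3]
  7 = 2·3 + 1   → row G = row E − 2·row F = (1, 11, −41)   [check: 11·138 − 41·37 = 1]
  3 = 3·1 + 0   → remainder 0, stop. gcd = 1 (last nonzero row G).
The gcd is 1, so 37 is invertible mod 138. The last nonzero row gives 11·138 − 41·37 = 1, so t = −41. So 37^(−1) ≡ −41 ≡ 97 (mod 138). Verify: 37 · 97 = 3589 ≡ 1 (mod 138). ✓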